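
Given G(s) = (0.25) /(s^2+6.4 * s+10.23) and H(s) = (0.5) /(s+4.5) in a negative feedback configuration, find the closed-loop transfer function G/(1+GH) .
Closed-loop T = G/(1+GH).
Numerator: G_num * H_den = 0.25*s + 1.125.
Denominator: G_den * H_den + G_num * H_num = (s^3 + 10.9*s^2 + 39.03*s + 46.035) + (0.125) = s^3 + 10.9*s^2 + 39.03*s + 46.16.
T(s) = (0.25*s + 1.125)/(s^3 + 10.9*s^2 + 39.03*s + 46.16)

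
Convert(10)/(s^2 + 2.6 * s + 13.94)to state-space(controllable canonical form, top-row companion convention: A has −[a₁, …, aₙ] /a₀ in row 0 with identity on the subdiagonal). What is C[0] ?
Reachable canonical form: C = numerator coefficients (right-aligned, zero-padded to length n).
num = 10, C = [[0, 10]].
C[0] = 0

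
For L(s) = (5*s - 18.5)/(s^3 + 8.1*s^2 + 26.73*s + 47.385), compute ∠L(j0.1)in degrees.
Substitute s = j*0.1: L(j0.1) = -0.389248 + 0.0325569j.
∠L(j0.1) = atan2(Im, Re) = atan2(0.0325569, -0.389248) = 175.22°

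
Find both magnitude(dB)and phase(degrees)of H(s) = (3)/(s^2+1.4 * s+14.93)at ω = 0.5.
Substitute s = j*0.5: H(j0.5) = 0.203896 - 0.00972256j.
|H| = 20*log₁₀(sqrt(Re²+Im²)) = -13.80 dB.
∠H = atan2(Im, Re) = -2.73°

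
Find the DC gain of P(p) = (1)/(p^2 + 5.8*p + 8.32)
DC gain = P(0) = num(0)/den(0) = 1/8.32 = 0.1202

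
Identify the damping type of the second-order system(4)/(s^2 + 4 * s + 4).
Standard form: ωn²/(s²+2ζωn·s+ωn²) gives ωn=2, ζ=1.
Critically damped (ζ = 1)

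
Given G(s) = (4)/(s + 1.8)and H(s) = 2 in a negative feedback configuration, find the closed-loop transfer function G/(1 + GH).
Closed-loop T = G/(1+GH).
Numerator: G_num * H_den = 4.
Denominator: G_den * H_den + G_num * H_num = (s + 1.8) + (8) = s + 9.8.
T(s) = (4)/(s + 9.8)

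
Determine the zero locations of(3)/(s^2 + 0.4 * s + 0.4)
Numerator is a nonzero constant (3) → Zeros: none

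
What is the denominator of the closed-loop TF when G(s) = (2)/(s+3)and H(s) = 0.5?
Characteristic poly = G_den * H_den + G_num * H_num = (s + 3) + (1) = s + 4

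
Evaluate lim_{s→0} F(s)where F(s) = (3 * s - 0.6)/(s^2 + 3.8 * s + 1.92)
DC gain = F(0) = num(0)/den(0) = -0.6/1.92 = -0.3125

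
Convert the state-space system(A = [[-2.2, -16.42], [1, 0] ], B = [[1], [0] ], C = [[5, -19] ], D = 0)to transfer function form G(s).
G(s) = C(sI - A)⁻¹B + D.
Characteristic polynomial det(sI - A) = s^2 + 2.2*s + 16.42.
Numerator from C·adj(sI-A)·B + D·det(sI-A) = 5*s - 19.
G(s) = (5*s - 19)/(s^2 + 2.2*s + 16.42)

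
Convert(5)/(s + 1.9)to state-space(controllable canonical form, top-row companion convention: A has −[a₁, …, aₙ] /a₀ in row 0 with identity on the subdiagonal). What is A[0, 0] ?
Reachable canonical form for den = s + 1.9: top row of A = -[a₁,a₂,...,aₙ]/a₀, ones on the subdiagonal, zeros elsewhere.
A = [[-1.9]].
A[0,0] = -1.9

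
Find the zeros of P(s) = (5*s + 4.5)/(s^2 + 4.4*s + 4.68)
Set numerator = 0: 5*s + 4.5 = 0 → Zeros: -0.9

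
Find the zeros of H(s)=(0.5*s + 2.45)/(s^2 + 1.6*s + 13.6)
Set numerator = 0: 0.5*s + 2.45 = 0 → Zeros: -4.9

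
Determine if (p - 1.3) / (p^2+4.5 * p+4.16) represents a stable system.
Denominator: p^2 + 4.5*p + 4.16 = (p + 3.2)(p + 1.3). Poles: -1.3, -3.2. All Re(p)<0: Yes (stable)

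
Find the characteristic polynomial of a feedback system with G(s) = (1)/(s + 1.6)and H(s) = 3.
Characteristic poly = G_den * H_den + G_num * H_num = (s + 1.6) + (3) = s + 4.6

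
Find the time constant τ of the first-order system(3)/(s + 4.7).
First-order system: τ = -1/pole. Pole = -4.7. τ = -1/(-4.7) = 0.2128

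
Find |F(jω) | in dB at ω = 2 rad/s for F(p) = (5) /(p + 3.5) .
Substitute p = j*2: F(j2) = 1.07692 - 0.615385j.
|F(j2)| = sqrt(Re² + Im²) = 1.24.
20*log₁₀(1.24) = 1.87 dB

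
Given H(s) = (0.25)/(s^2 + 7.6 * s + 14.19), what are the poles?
Set denominator = 0: s^2 + 7.6*s + 14.19 = (s + 3.3)(s + 4.3) = 0 → Poles: -3.3, -4.3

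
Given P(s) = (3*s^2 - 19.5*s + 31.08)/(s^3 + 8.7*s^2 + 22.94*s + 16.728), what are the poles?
Set denominator = 0: s^3 + 8.7*s^2 + 22.94*s + 16.728 = (s + 3.4)(s + 1.2)(s + 4.1) = 0 → Poles: -1.2, -3.4, -4.1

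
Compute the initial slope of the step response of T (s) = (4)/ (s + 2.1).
IVT: y'(0⁺) = lim_{s→∞} s²·Y(s) = lim_{s→∞} s·T(s).
deg(num) = 0, deg(den) = 1, relative degree = 1, so s·T(s) → (leading num)/(leading den) = 4/1 = 4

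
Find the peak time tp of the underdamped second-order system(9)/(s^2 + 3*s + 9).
Standard form: ωn²/(s²+2ζωn·s+ωn²) → ωn = 3, ζ = 0.5.
ωd = ωn·√(1-ζ²) = 3·√(1-0.5²) = 2.598.
tp = π/ωd = π/2.598 = 1.209 s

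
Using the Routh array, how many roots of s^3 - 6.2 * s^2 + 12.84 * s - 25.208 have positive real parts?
Routh array:
s^3: [1, 12.84]; s^2: [-6.2, -25.208]; s^1: [8.77419]; s^0: [-25.208]
First column: [1, -6.2, 8.77419, -25.208]. Sign changes = RHP roots = 3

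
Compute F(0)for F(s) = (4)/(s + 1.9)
DC gain = F(0) = num(0)/den(0) = 4/1.9 = 2.105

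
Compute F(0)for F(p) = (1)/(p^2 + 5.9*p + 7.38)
DC gain = F(0) = num(0)/den(0) = 1/7.38 = 0.1355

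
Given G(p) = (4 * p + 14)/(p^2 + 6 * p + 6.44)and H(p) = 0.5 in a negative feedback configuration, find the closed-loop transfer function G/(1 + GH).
Closed-loop T = G/(1+GH).
Numerator: G_num * H_den = 4*p + 14.
Denominator: G_den * H_den + G_num * H_num = (p^2 + 6*p + 6.44) + (2*p + 7) = p^2 + 8*p + 13.44.
T(p) = (4*p + 14)/(p^2 + 8*p + 13.44)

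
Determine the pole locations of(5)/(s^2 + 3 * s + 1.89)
Set denominator = 0: s^2 + 3*s + 1.89 = (s + 2.1)(s + 0.9) = 0 → Poles: -0.9, -2.1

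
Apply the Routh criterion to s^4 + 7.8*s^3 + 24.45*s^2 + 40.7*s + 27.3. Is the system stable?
Routh array:
s^4: [1, 24.45, 27.3]; s^3: [7.8, 40.7]; s^2: [19.2321, 27.3]; s^1: [29.6279]; s^0: [27.3]
First column: [1, 7.8, 19.2321, 29.6279, 27.3]. Sign changes = 0.
Yes, stable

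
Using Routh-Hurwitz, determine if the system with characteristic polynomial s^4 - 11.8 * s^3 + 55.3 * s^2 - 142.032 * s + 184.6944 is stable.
Routh array:
s^4: [1, 55.3, 184.6944]; s^3: [-11.8, -142.032]; s^2: [43.2634, 184.6944]; s^1: [-91.657]; s^0: [184.6944]
First column: [1, -11.8, 43.2634, -91.657, 184.6944]. Sign changes = 4.
No, unstable (4 RHP root(s))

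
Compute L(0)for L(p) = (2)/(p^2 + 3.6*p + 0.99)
DC gain = L(0) = num(0)/den(0) = 2/0.99 = 2.02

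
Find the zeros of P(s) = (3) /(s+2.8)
Numerator is a nonzero constant (3) → Zeros: none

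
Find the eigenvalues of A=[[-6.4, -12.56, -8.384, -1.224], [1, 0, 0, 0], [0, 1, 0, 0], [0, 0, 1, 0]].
Eigenvalues solve det(λI - A) = 0.
Characteristic polynomial: λ^4 + 6.4*λ^3 + 12.56*λ^2 + 8.384*λ + 1.224 = 0.
Factor: (λ + 3.4)(λ + 0.2)(λ + 1.8)(λ + 1) = 0.
Roots: -0.2, -1, -1.8, -3.4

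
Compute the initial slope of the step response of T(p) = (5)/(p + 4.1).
IVT: y'(0⁺) = lim_{p→∞} p²·Y(p) = lim_{p→∞} p·T(p).
deg(num) = 0, deg(den) = 1, relative degree = 1, so p·T(p) → (leading num)/(leading den) = 5/1 = 5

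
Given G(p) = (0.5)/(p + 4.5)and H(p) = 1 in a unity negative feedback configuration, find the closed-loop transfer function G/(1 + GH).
Closed-loop T = G/(1+GH).
Numerator: G_num * H_den = 0.5.
Denominator: G_den * H_den + G_num * H_num = (p + 4.5) + (0.5) = p + 5.
T(p) = (0.5)/(p + 5)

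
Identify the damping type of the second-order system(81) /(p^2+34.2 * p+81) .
Standard form: ωn²/(p²+2ζωn·p+ωn²) gives ωn=9, ζ=1.9.
Overdamped (ζ = 1.9 > 1)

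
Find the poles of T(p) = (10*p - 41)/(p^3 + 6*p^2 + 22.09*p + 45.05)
Set denominator = 0: p^3 + 6*p^2 + 22.09*p + 45.05 = (p + 3.4)(p^2 + 2.6*p + 13.25) = 0 → Poles: -1.3 + 3.4j, -1.3 - 3.4j, -3.4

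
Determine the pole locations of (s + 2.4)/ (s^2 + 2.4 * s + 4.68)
Set denominator = 0: s^2 + 2.4*s + 4.68 = 0 → Poles: -1.2 + 1.8j, -1.2 - 1.8j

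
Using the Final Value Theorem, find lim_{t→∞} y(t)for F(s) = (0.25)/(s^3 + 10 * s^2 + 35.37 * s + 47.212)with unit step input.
FVT: lim_{t→∞} y(t) = lim_{s→0} s*Y(s) where Y(s) = F(s)/s.
= lim_{s→0} F(s) = F(0) = num(0)/den(0) = 0.25/47.212 = 0.005295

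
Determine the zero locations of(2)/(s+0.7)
Numerator is a nonzero constant (2) → Zeros: none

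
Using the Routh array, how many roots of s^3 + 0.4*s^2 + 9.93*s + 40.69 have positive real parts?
Routh array:
s^3: [1, 9.93]; s^2: [0.4, 40.69]; s^1: [-91.795]; s^0: [40.69]
First column: [1, 0.4, -91.795, 40.69]. Sign changes = RHP roots = 2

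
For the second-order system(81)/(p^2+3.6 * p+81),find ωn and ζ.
Standard form: ωn²/(p²+2ζωn·p+ωn²).
const=81=ωn² → ωn=9, p coeff=3.6=2ζωn → ζ=0.2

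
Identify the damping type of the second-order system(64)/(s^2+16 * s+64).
Standard form: ωn²/(s²+2ζωn·s+ωn²) gives ωn=8, ζ=1.
Critically damped (ζ = 1)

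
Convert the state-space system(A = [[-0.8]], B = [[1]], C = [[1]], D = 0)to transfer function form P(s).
P(s) = C(sI - A)⁻¹B + D.
Characteristic polynomial det(sI - A) = s + 0.8.
Numerator from C·adj(sI-A)·B + D·det(sI-A) = 1.
P(s) = (1)/(s + 0.8)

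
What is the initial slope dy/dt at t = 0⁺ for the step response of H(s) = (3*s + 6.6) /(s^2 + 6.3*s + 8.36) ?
IVT: y'(0⁺) = lim_{s→∞} s²·Y(s) = lim_{s→∞} s·H(s).
deg(num) = 1, deg(den) = 2, relative degree = 1, so s·H(s) → (leading num)/(leading den) = 3/1 = 3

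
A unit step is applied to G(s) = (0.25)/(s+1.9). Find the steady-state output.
FVT: lim_{t→∞} y(t) = lim_{s→0} s*Y(s) where Y(s) = G(s)/s.
= lim_{s→0} G(s) = G(0) = num(0)/den(0) = 0.25/1.9 = 0.1316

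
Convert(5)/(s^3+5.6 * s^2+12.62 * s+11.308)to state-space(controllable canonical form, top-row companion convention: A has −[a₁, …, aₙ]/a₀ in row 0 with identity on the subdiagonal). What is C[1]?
Reachable canonical form: C = numerator coefficients (right-aligned, zero-padded to length n).
num = 5, C = [[0, 0, 5]].
C[1] = 0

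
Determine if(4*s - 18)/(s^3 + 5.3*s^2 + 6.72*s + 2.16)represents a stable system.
Denominator: s^3 + 5.3*s^2 + 6.72*s + 2.16 = (s + 0.5)(s + 1.2)(s + 3.6). Poles: -0.5, -1.2, -3.6. All Re(p)<0: Yes (stable)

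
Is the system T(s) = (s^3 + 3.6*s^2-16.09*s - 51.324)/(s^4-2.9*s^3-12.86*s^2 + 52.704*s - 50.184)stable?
Denominator: s^4 - 2.9*s^3 - 12.86*s^2 + 52.704*s - 50.184 = (s + 4.1)(s - 3.4)(s^2 - 3.6*s + 3.6). Poles: -4.1, 1.8 + 0.6j, 1.8 - 0.6j, 3.4. All Re(p)<0: No (unstable)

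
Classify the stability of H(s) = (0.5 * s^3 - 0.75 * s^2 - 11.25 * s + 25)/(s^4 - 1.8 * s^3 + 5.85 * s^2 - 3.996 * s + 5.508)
Denominator: s^4 - 1.8*s^3 + 5.85*s^2 - 3.996*s + 5.508 = (s^2 - 1.2*s + 3.6)(s^2 - 0.6*s + 1.53). Poles: 0.3 + 1.2j, 0.3 - 1.2j, 0.6 + 1.8j, 0.6 - 1.8j. Unstable (4 pole(s) in RHP)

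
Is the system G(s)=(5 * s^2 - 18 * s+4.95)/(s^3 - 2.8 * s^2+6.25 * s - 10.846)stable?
Denominator: s^3 - 2.8*s^2 + 6.25*s - 10.846 = (s - 2.2)(s^2 - 0.6*s + 4.93). Poles: 0.3 + 2.2j, 0.3 - 2.2j, 2.2. All Re(p)<0: No (unstable)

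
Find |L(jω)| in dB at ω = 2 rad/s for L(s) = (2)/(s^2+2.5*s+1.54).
Substitute s = j*2: L(j2) = -0.158446 - 0.322045j.
|L(j2)| = sqrt(Re² + Im²) = 0.3589.
20*log₁₀(0.3589) = -8.90 dB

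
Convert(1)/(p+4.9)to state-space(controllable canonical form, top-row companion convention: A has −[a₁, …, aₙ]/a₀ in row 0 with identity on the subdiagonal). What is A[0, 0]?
Reachable canonical form for den = p + 4.9: top row of A = -[a₁,a₂,...,aₙ]/a₀, ones on the subdiagonal, zeros elsewhere.
A = [[-4.9]].
A[0,0] = -4.9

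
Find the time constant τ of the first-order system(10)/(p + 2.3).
First-order system: τ = -1/pole. Pole = -2.3. τ = -1/(-2.3) = 0.4348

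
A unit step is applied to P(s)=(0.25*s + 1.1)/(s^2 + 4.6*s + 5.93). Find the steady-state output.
FVT: lim_{t→∞} y(t) = lim_{s→0} s*Y(s) where Y(s) = P(s)/s.
= lim_{s→0} P(s) = P(0) = num(0)/den(0) = 1.1/5.93 = 0.1855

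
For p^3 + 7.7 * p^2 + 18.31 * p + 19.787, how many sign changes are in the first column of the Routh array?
Routh array:
p^3: [1, 18.31]; p^2: [7.7, 19.787]; p^1: [15.7403]; p^0: [19.787]
First column: [1, 7.7, 15.7403, 19.787]. Sign changes = 0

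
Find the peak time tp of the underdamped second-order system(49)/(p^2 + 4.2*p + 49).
Standard form: ωn²/(p²+2ζωn·p+ωn²) → ωn = 7, ζ = 0.3.
ωd = ωn·√(1-ζ²) = 7·√(1-0.3²) = 6.678.
tp = π/ωd = π/6.678 = 0.4705 s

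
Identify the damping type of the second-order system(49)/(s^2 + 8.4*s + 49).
Standard form: ωn²/(s²+2ζωn·s+ωn²) gives ωn=7, ζ=0.6.
Underdamped (ζ = 0.6 < 1)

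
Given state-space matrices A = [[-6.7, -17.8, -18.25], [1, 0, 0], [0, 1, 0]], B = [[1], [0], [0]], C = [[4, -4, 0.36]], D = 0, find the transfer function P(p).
P(p) = C(pI - A)⁻¹B + D.
Characteristic polynomial det(pI - A) = p^3 + 6.7*p^2 + 17.8*p + 18.25.
Numerator from C·adj(pI-A)·B + D·det(pI-A) = 4*p^2 - 4*p + 0.36.
P(p) = (4*p^2 - 4*p + 0.36)/(p^3 + 6.7*p^2 + 17.8*p + 18.25)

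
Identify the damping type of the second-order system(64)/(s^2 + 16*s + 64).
Standard form: ωn²/(s²+2ζωn·s+ωn²) gives ωn=8, ζ=1.
Critically damped (ζ = 1)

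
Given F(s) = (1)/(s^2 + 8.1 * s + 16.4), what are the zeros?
Numerator is a nonzero constant (1) → Zeros: none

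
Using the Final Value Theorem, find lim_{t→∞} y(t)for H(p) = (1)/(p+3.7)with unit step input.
FVT: lim_{t→∞} y(t) = lim_{p→0} p*Y(p) where Y(p) = H(p)/p.
= lim_{p→0} H(p) = H(0) = num(0)/den(0) = 1/3.7 = 0.2703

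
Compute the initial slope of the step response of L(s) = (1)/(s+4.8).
IVT: y'(0⁺) = lim_{s→∞} s²·Y(s) = lim_{s→∞} s·L(s).
deg(num) = 0, deg(den) = 1, relative degree = 1, so s·L(s) → (leading num)/(leading den) = 1/1 = 1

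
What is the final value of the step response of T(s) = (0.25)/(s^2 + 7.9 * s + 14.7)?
FVT: lim_{t→∞} y(t) = lim_{s→0} s*Y(s) where Y(s) = T(s)/s.
= lim_{s→0} T(s) = T(0) = num(0)/den(0) = 0.25/14.7 = 0.01701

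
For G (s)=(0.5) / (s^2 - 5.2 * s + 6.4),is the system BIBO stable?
Denominator: s^2 - 5.2*s + 6.4 = (s - 2)(s - 3.2). Poles: 2, 3.2. All Re(p)<0: No (unstable)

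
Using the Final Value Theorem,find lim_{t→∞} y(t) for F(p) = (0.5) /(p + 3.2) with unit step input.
FVT: lim_{t→∞} y(t) = lim_{p→0} p*Y(p) where Y(p) = F(p)/p.
= lim_{p→0} F(p) = F(0) = num(0)/den(0) = 0.5/3.2 = 0.1562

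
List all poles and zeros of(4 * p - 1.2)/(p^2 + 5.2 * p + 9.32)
Set denominator = 0: p^2 + 5.2*p + 9.32 = 0 → Poles: -2.6 + 1.6j, -2.6 - 1.6j
Set numerator = 0: 4*p - 1.2 = 0 → Zeros: 0.3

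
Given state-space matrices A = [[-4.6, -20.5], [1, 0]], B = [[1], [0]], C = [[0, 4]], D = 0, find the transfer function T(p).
T(p) = C(pI - A)⁻¹B + D.
Characteristic polynomial det(pI - A) = p^2 + 4.6*p + 20.5.
Numerator from C·adj(pI-A)·B + D·det(pI-A) = 4.
T(p) = (4)/(p^2 + 4.6*p + 20.5)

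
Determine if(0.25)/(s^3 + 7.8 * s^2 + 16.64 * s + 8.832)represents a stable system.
Denominator: s^3 + 7.8*s^2 + 16.64*s + 8.832 = (s + 2.4)(s + 0.8)(s + 4.6). Poles: -0.8, -2.4, -4.6. All Re(p)<0: Yes (stable)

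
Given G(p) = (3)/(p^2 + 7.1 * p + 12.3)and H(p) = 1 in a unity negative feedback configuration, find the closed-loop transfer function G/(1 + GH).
Closed-loop T = G/(1+GH).
Numerator: G_num * H_den = 3.
Denominator: G_den * H_den + G_num * H_num = (p^2 + 7.1*p + 12.3) + (3) = p^2 + 7.1*p + 15.3.
T(p) = (3)/(p^2 + 7.1*p + 15.3)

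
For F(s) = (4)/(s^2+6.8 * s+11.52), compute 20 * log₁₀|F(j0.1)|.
Substitute s = j*0.1: F(j0.1) = 0.346315 - 0.02046j.
|F(j0.1)| = sqrt(Re² + Im²) = 0.3469.
20*log₁₀(0.3469) = -9.20 dB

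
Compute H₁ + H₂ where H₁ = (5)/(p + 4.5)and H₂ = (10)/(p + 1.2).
Parallel: H = H₁ + H₂ = (n₁·d₂ + n₂·d₁)/(d₁·d₂).
n₁·d₂ = 5*p + 6. n₂·d₁ = 10*p + 45. Sum = 15*p + 51. d₁·d₂ = p^2 + 5.7*p + 5.4.
H(p) = (15*p + 51)/(p^2 + 5.7*p + 5.4)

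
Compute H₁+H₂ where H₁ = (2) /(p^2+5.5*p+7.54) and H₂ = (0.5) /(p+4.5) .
Parallel: H = H₁ + H₂ = (n₁·d₂ + n₂·d₁)/(d₁·d₂).
n₁·d₂ = 2*p + 9. n₂·d₁ = 0.5*p^2 + 2.75*p + 3.77. Sum = 0.5*p^2 + 4.75*p + 12.77. d₁·d₂ = p^3 + 10*p^2 + 32.29*p + 33.93.
H(p) = (0.5*p^2 + 4.75*p + 12.77)/(p^3 + 10*p^2 + 32.29*p + 33.93)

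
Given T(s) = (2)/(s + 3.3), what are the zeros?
Numerator is a nonzero constant (2) → Zeros: none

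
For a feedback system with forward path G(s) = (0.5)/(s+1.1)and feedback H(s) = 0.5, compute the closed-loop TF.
Closed-loop T = G/(1+GH).
Numerator: G_num * H_den = 0.5.
Denominator: G_den * H_den + G_num * H_num = (s + 1.1) + (0.25) = s + 1.35.
T(s) = (0.5)/(s + 1.35)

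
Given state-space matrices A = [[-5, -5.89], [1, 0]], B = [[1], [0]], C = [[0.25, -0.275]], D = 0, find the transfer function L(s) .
L(s) = C(sI - A)⁻¹B + D.
Characteristic polynomial det(sI - A) = s^2 + 5*s + 5.89.
Numerator from C·adj(sI-A)·B + D·det(sI-A) = 0.25*s - 0.275.
L(s) = (0.25*s - 0.275)/(s^2 + 5*s + 5.89)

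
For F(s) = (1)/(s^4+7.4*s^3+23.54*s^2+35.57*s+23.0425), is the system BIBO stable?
Denominator: s^4 + 7.4*s^3 + 23.54*s^2 + 35.57*s + 23.0425 = (s^2 + 3*s + 3.25)(s^2 + 4.4*s + 7.09). Poles: -1.5 + 1j, -1.5 - 1j, -2.2 + 1.5j, -2.2 - 1.5j. All Re(p)<0: Yes (stable)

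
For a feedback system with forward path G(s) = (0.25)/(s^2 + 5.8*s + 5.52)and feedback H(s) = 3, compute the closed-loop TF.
Closed-loop T = G/(1+GH).
Numerator: G_num * H_den = 0.25.
Denominator: G_den * H_den + G_num * H_num = (s^2 + 5.8*s + 5.52) + (0.75) = s^2 + 5.8*s + 6.27.
T(s) = (0.25)/(s^2 + 5.8*s + 6.27)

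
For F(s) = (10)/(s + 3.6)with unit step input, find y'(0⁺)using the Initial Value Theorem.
IVT: y'(0⁺) = lim_{s→∞} s²·Y(s) = lim_{s→∞} s·F(s).
deg(num) = 0, deg(den) = 1, relative degree = 1, so s·F(s) → (leading num)/(leading den) = 10/1 = 10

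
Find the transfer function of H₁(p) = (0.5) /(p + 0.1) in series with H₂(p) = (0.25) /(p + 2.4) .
Series: H = H₁ · H₂ = (n₁·n₂)/(d₁·d₂).
Num: n₁·n₂ = 0.125. Den: d₁·d₂ = p^2 + 2.5*p + 0.24.
H(p) = (0.125)/(p^2 + 2.5*p + 0.24)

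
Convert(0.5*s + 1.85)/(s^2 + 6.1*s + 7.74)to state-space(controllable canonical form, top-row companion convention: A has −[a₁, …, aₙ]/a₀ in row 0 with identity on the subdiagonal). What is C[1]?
Reachable canonical form: C = numerator coefficients (right-aligned, zero-padded to length n).
num = 0.5*s + 1.85, C = [[0.5, 1.85]].
C[1] = 1.85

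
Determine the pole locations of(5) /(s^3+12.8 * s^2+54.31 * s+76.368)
Set denominator = 0: s^3 + 12.8*s^2 + 54.31*s + 76.368 = (s + 4.8)(s + 3.7)(s + 4.3) = 0 → Poles: -3.7, -4.3, -4.8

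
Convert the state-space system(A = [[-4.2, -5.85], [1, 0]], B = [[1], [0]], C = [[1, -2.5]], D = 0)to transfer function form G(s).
G(s) = C(sI - A)⁻¹B + D.
Characteristic polynomial det(sI - A) = s^2 + 4.2*s + 5.85.
Numerator from C·adj(sI-A)·B + D·det(sI-A) = s - 2.5.
G(s) = (s - 2.5)/(s^2 + 4.2*s + 5.85)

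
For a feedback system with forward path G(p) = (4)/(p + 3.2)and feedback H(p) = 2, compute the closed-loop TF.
Closed-loop T = G/(1+GH).
Numerator: G_num * H_den = 4.
Denominator: G_den * H_den + G_num * H_num = (p + 3.2) + (8) = p + 11.2.
T(p) = (4)/(p + 11.2)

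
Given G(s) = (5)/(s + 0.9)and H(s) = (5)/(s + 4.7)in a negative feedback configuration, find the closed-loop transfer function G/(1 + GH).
Closed-loop T = G/(1+GH).
Numerator: G_num * H_den = 5*s + 23.5.
Denominator: G_den * H_den + G_num * H_num = (s^2 + 5.6*s + 4.23) + (25) = s^2 + 5.6*s + 29.23.
T(s) = (5*s + 23.5)/(s^2 + 5.6*s + 29.23)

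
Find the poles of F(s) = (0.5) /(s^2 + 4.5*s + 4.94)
Set denominator = 0: s^2 + 4.5*s + 4.94 = (s + 1.9)(s + 2.6) = 0 → Poles: -1.9, -2.6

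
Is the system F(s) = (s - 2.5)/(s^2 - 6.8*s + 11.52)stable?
Denominator: s^2 - 6.8*s + 11.52 = (s - 3.2)(s - 3.6). Poles: 3.2, 3.6. All Re(p)<0: No (unstable)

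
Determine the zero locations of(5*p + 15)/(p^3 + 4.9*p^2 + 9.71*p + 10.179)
Set numerator = 0: 5*p + 15 = 0 → Zeros: -3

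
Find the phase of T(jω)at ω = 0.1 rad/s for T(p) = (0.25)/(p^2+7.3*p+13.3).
Substitute p = j*0.1: T(j0.1) = 0.0187546 - 0.00103016j.
∠T(j0.1) = atan2(Im, Re) = atan2(-0.00103016, 0.0187546) = -3.14°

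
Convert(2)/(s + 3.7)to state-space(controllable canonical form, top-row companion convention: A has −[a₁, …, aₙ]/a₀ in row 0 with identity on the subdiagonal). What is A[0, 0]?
Reachable canonical form for den = s + 3.7: top row of A = -[a₁,a₂,...,aₙ]/a₀, ones on the subdiagonal, zeros elsewhere.
A = [[-3.7]].
A[0,0] = -3.7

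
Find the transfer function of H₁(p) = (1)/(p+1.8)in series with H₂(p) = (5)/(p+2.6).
Series: H = H₁ · H₂ = (n₁·n₂)/(d₁·d₂).
Num: n₁·n₂ = 5. Den: d₁·d₂ = p^2 + 4.4*p + 4.68.
H(p) = (5)/(p^2 + 4.4*p + 4.68)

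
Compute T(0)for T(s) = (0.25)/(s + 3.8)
DC gain = T(0) = num(0)/den(0) = 0.25/3.8 = 0.06579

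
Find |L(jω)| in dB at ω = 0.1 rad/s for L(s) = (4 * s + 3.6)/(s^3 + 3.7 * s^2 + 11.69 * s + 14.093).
Substitute s = j*0.1: L(j0.1) = 0.256711 + 0.00712593j.
|L(j0.1)| = sqrt(Re² + Im²) = 0.2568.
20*log₁₀(0.2568) = -11.81 dB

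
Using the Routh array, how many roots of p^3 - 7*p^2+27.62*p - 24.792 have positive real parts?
Routh array:
p^3: [1, 27.62]; p^2: [-7, -24.792]; p^1: [24.0783]; p^0: [-24.792]
First column: [1, -7, 24.0783, -24.792]. Sign changes = RHP roots = 3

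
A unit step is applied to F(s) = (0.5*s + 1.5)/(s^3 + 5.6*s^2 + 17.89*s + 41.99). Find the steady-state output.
FVT: lim_{t→∞} y(t) = lim_{s→0} s*Y(s) where Y(s) = F(s)/s.
= lim_{s→0} F(s) = F(0) = num(0)/den(0) = 1.5/41.99 = 0.03572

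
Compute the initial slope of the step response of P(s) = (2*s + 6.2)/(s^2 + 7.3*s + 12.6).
IVT: y'(0⁺) = lim_{s→∞} s²·Y(s) = lim_{s→∞} s·P(s).
deg(num) = 1, deg(den) = 2, relative degree = 1, so s·P(s) → (leading num)/(leading den) = 2/1 = 2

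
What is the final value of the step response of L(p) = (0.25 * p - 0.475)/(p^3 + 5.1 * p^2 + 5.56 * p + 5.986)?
FVT: lim_{t→∞} y(t) = lim_{p→0} p*Y(p) where Y(p) = L(p)/p.
= lim_{p→0} L(p) = L(0) = num(0)/den(0) = -0.475/5.986 = -0.07935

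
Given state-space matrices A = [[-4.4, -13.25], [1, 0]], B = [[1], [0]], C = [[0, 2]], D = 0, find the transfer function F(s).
F(s) = C(sI - A)⁻¹B + D.
Characteristic polynomial det(sI - A) = s^2 + 4.4*s + 13.25.
Numerator from C·adj(sI-A)·B + D·det(sI-A) = 2.
F(s) = (2)/(s^2 + 4.4*s + 13.25)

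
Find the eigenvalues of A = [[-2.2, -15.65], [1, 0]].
Eigenvalues solve det(λI - A) = 0.
Characteristic polynomial: λ^2 + 2.2*λ + 15.65 = 0.
Roots: -1.1 + 3.8j, -1.1 - 3.8j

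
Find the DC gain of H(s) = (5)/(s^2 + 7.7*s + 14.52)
DC gain = H(0) = num(0)/den(0) = 5/14.52 = 0.3444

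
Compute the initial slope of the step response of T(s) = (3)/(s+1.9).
IVT: y'(0⁺) = lim_{s→∞} s²·Y(s) = lim_{s→∞} s·T(s).
deg(num) = 0, deg(den) = 1, relative degree = 1, so s·T(s) → (leading num)/(leading den) = 3/1 = 3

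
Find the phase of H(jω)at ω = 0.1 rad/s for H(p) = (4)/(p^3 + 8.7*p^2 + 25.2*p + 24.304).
Substitute p = j*0.1: H(j0.1) = 0.163405 - 0.0169971j.
∠H(j0.1) = atan2(Im, Re) = atan2(-0.0169971, 0.163405) = -5.94°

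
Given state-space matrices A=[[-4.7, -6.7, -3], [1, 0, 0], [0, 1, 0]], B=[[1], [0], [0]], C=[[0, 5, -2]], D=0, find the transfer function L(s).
L(s) = C(sI - A)⁻¹B + D.
Characteristic polynomial det(sI - A) = s^3 + 4.7*s^2 + 6.7*s + 3.
Numerator from C·adj(sI-A)·B + D·det(sI-A) = 5*s - 2.
L(s) = (5*s - 2)/(s^3 + 4.7*s^2 + 6.7*s + 3)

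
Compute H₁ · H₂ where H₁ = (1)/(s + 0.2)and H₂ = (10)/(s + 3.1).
Series: H = H₁ · H₂ = (n₁·n₂)/(d₁·d₂).
Num: n₁·n₂ = 10. Den: d₁·d₂ = s^2 + 3.3*s + 0.62.
H(s) = (10)/(s^2 + 3.3*s + 0.62)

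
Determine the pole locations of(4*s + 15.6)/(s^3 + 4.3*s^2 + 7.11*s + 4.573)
Set denominator = 0: s^3 + 4.3*s^2 + 7.11*s + 4.573 = (s + 1.7)(s^2 + 2.6*s + 2.69) = 0 → Poles: -1.3 + 1j, -1.3 - 1j, -1.7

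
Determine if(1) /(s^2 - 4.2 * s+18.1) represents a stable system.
Denominator: s^2 - 4.2*s + 18.1. Poles: 2.1 + 3.7j, 2.1 - 3.7j. All Re(p)<0: No (unstable)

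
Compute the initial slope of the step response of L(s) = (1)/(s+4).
IVT: y'(0⁺) = lim_{s→∞} s²·Y(s) = lim_{s→∞} s·L(s).
deg(num) = 0, deg(den) = 1, relative degree = 1, so s·L(s) → (leading num)/(leading den) = 1/1 = 1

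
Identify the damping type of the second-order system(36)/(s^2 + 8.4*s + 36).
Standard form: ωn²/(s²+2ζωn·s+ωn²) gives ωn=6, ζ=0.7.
Underdamped (ζ = 0.7 < 1)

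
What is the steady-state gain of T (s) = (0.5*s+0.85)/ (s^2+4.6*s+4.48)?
DC gain = T(0) = num(0)/den(0) = 0.85/4.48 = 0.1897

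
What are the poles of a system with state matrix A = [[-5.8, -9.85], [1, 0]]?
Eigenvalues solve det(λI - A) = 0.
Characteristic polynomial: λ^2 + 5.8*λ + 9.85 = 0.
Roots: -2.9 + 1.2j, -2.9 - 1.2j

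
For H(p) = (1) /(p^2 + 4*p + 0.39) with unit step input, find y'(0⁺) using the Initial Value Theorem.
IVT: y'(0⁺) = lim_{p→∞} p²·Y(p) = lim_{p→∞} p·H(p).
deg(num) = 0, deg(den) = 2, relative degree = 2 ≥ 2, so p·H(p) → 0. Initial slope = 0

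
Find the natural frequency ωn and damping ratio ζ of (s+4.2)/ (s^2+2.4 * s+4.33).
Underdamped: complex pole -1.2 + 1.7j. ωn = |pole| = 2.081, ζ = -Re(pole)/ωn = 0.5767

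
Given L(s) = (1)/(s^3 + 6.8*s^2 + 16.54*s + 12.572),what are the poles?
Set denominator = 0: s^3 + 6.8*s^2 + 16.54*s + 12.572 = (s + 1.4)(s^2 + 5.4*s + 8.98) = 0 → Poles: -1.4, -2.7 + 1.3j, -2.7 - 1.3j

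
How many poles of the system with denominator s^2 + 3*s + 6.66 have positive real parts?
Poles: -1.5 + 2.1j, -1.5 - 2.1j. RHP poles (Re>0): 0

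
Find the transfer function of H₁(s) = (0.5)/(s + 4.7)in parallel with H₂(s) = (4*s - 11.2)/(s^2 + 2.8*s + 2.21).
Parallel: H = H₁ + H₂ = (n₁·d₂ + n₂·d₁)/(d₁·d₂).
n₁·d₂ = 0.5*s^2 + 1.4*s + 1.105. n₂·d₁ = 4*s^2 + 7.6*s - 52.64. Sum = 4.5*s^2 + 9*s - 51.535. d₁·d₂ = s^3 + 7.5*s^2 + 15.37*s + 10.387.
H(s) = (4.5*s^2 + 9*s - 51.535)/(s^3 + 7.5*s^2 + 15.37*s + 10.387)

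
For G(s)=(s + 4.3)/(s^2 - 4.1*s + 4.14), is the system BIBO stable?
Denominator: s^2 - 4.1*s + 4.14 = (s - 1.8)(s - 2.3). Poles: 1.8, 2.3. All Re(p)<0: No (unstable)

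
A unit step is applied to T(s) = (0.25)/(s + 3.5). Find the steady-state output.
FVT: lim_{t→∞} y(t) = lim_{s→0} s*Y(s) where Y(s) = T(s)/s.
= lim_{s→0} T(s) = T(0) = num(0)/den(0) = 0.25/3.5 = 0.07143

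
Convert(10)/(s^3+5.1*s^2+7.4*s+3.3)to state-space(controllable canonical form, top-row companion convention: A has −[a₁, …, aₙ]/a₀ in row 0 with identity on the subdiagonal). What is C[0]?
Reachable canonical form: C = numerator coefficients (right-aligned, zero-padded to length n).
num = 10, C = [[0, 0, 10]].
C[0] = 0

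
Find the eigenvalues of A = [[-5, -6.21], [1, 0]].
Eigenvalues solve det(λI - A) = 0.
Characteristic polynomial: λ^2 + 5*λ + 6.21 = 0.
Factor: (λ + 2.3)(λ + 2.7) = 0.
Roots: -2.3, -2.7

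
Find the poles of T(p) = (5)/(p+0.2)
Set denominator = 0: p + 0.2 = 0 → Poles: -0.2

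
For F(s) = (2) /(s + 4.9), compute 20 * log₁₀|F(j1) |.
Substitute s = j*1: F(j1) = 0.391843 - 0.079968j.
|F(j1)| = sqrt(Re² + Im²) = 0.3999.
20*log₁₀(0.3999) = -7.96 dB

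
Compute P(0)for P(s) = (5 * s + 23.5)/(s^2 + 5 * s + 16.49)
DC gain = P(0) = num(0)/den(0) = 23.5/16.49 = 1.425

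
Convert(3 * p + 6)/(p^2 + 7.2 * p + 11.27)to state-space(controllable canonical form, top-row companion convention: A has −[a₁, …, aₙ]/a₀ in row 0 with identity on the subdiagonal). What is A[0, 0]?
Reachable canonical form for den = p^2 + 7.2*p + 11.27: top row of A = -[a₁,a₂,...,aₙ]/a₀, ones on the subdiagonal, zeros elsewhere.
A = [[-7.2, -11.27], [1, 0]].
A[0,0] = -7.2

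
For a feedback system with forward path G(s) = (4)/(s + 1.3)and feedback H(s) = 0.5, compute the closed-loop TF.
Closed-loop T = G/(1+GH).
Numerator: G_num * H_den = 4.
Denominator: G_den * H_den + G_num * H_num = (s + 1.3) + (2) = s + 3.3.
T(s) = (4)/(s + 3.3)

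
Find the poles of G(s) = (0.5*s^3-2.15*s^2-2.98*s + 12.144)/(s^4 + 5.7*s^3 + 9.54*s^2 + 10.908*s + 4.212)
Set denominator = 0: s^4 + 5.7*s^3 + 9.54*s^2 + 10.908*s + 4.212 = (s + 3.9)(s + 0.6)(s^2 + 1.2*s + 1.8) = 0 → Poles: -0.6, -0.6 + 1.2j, -0.6 - 1.2j, -3.9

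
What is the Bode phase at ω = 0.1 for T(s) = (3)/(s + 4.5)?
Substitute s = j*0.1: T(j0.1) = 0.666338 - 0.0148075j.
∠T(j0.1) = atan2(Im, Re) = atan2(-0.0148075, 0.666338) = -1.27°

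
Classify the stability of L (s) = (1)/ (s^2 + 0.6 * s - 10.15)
Denominator: s^2 + 0.6*s - 10.15 = (s - 2.9)(s + 3.5). Poles: -3.5, 2.9. Unstable (1 pole(s) in RHP)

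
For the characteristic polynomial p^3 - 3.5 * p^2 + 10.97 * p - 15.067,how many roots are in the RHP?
p^3 - 3.5*p^2 + 10.97*p - 15.067 = (p - 1.9)(p^2 - 1.6*p + 7.93). Poles: 0.8 + 2.7j, 0.8 - 2.7j, 1.9. RHP poles (Re>0): 3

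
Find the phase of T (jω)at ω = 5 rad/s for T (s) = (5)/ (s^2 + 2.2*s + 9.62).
Substitute s = j*5: T(j5) = -0.215078 - 0.153827j.
∠T(j5) = atan2(Im, Re) = atan2(-0.153827, -0.215078) = -144.43°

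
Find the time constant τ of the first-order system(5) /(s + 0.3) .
First-order system: τ = -1/pole. Pole = -0.3. τ = -1/(-0.3) = 3.333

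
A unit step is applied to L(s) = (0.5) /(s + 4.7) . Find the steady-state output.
FVT: lim_{t→∞} y(t) = lim_{s→0} s*Y(s) where Y(s) = L(s)/s.
= lim_{s→0} L(s) = L(0) = num(0)/den(0) = 0.5/4.7 = 0.1064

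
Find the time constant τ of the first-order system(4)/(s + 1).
First-order system: τ = -1/pole. Pole = -1. τ = -1/(-1) = 1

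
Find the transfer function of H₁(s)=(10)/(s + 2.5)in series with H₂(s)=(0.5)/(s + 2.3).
Series: H = H₁ · H₂ = (n₁·n₂)/(d₁·d₂).
Num: n₁·n₂ = 5. Den: d₁·d₂ = s^2 + 4.8*s + 5.75.
H(s) = (5)/(s^2 + 4.8*s + 5.75)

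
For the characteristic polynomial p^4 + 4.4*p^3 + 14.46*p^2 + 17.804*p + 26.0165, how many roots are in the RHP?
p^4 + 4.4*p^3 + 14.46*p^2 + 17.804*p + 26.0165 = (p^2 + 0.8*p + 3.05)(p^2 + 3.6*p + 8.53). Poles: -0.4 + 1.7j, -0.4 - 1.7j, -1.8 + 2.3j, -1.8 - 2.3j. RHP poles (Re>0): 0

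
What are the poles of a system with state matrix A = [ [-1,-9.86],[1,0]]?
Eigenvalues solve det(λI - A) = 0.
Characteristic polynomial: λ^2 + λ + 9.86 = 0.
Roots: -0.5 + 3.1j, -0.5 - 3.1j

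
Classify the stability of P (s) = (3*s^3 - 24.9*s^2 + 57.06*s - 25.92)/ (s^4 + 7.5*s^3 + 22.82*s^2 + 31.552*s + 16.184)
Denominator: s^4 + 7.5*s^3 + 22.82*s^2 + 31.552*s + 16.184 = (s + 1.4)(s + 1.7)(s^2 + 4.4*s + 6.8). Poles: -1.4, -1.7, -2.2 + 1.4j, -2.2 - 1.4j. Stable (all poles in LHP)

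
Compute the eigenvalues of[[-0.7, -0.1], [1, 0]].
Eigenvalues solve det(λI - A) = 0.
Characteristic polynomial: λ^2 + 0.7*λ + 0.1 = 0.
Factor: (λ + 0.5)(λ + 0.2) = 0.
Roots: -0.2, -0.5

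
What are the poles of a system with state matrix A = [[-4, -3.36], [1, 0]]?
Eigenvalues solve det(λI - A) = 0.
Characteristic polynomial: λ^2 + 4*λ + 3.36 = 0.
Factor: (λ + 1.2)(λ + 2.8) = 0.
Roots: -1.2, -2.8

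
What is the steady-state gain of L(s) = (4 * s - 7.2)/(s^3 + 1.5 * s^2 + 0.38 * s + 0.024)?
DC gain = L(0) = num(0)/den(0) = -7.2/0.024 = -300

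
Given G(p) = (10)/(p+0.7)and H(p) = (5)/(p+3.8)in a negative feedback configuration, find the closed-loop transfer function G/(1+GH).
Closed-loop T = G/(1+GH).
Numerator: G_num * H_den = 10*p + 38.
Denominator: G_den * H_den + G_num * H_num = (p^2 + 4.5*p + 2.66) + (50) = p^2 + 4.5*p + 52.66.
T(p) = (10*p + 38)/(p^2 + 4.5*p + 52.66)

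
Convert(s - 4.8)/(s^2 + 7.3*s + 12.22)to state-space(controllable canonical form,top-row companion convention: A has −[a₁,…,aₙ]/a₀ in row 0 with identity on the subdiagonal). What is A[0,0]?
Reachable canonical form for den = s^2 + 7.3*s + 12.22: top row of A = -[a₁,a₂,...,aₙ]/a₀, ones on the subdiagonal, zeros elsewhere.
A = [[-7.3, -12.22], [1, 0]].
A[0,0] = -7.3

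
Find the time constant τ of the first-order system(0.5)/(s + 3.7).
First-order system: τ = -1/pole. Pole = -3.7. τ = -1/(-3.7) = 0.2703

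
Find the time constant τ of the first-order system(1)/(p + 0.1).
First-order system: τ = -1/pole. Pole = -0.1. τ = -1/(-0.1) = 10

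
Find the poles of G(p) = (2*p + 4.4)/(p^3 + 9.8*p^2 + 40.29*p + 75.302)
Set denominator = 0: p^3 + 9.8*p^2 + 40.29*p + 75.302 = (p + 4.6)(p^2 + 5.2*p + 16.37) = 0 → Poles: -2.6 + 3.1j, -2.6 - 3.1j, -4.6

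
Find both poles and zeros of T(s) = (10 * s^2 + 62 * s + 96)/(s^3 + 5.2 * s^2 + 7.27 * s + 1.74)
Set denominator = 0: s^3 + 5.2*s^2 + 7.27*s + 1.74 = (s + 2.9)(s + 0.3)(s + 2) = 0 → Poles: -0.3, -2, -2.9
Set numerator = 0: 10*s^2 + 62*s + 96 = 10*(s + 3.2)(s + 3) = 0 → Zeros: -3, -3.2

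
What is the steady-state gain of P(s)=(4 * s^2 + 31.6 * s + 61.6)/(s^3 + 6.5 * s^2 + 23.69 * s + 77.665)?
DC gain = P(0) = num(0)/den(0) = 61.6/77.665 = 0.7932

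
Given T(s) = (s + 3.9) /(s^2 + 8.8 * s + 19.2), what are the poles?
Set denominator = 0: s^2 + 8.8*s + 19.2 = (s + 4)(s + 4.8) = 0 → Poles: -4, -4.8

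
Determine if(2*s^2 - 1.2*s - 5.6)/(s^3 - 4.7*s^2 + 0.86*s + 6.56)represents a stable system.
Denominator: s^3 - 4.7*s^2 + 0.86*s + 6.56 = (s - 1.6)(s + 1)(s - 4.1). Poles: -1, 1.6, 4.1. All Re(p)<0: No (unstable)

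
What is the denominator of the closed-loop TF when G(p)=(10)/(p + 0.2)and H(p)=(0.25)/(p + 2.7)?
Characteristic poly = G_den * H_den + G_num * H_num = (p^2 + 2.9*p + 0.54) + (2.5) = p^2 + 2.9*p + 3.04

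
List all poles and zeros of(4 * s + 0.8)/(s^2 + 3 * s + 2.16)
Set denominator = 0: s^2 + 3*s + 2.16 = (s + 1.2)(s + 1.8) = 0 → Poles: -1.2, -1.8
Set numerator = 0: 4*s + 0.8 = 0 → Zeros: -0.2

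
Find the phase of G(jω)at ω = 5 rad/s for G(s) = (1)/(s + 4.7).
Substitute s = j*5: G(j5) = 0.0998089 - 0.10618j.
∠G(j5) = atan2(Im, Re) = atan2(-0.10618, 0.0998089) = -46.77°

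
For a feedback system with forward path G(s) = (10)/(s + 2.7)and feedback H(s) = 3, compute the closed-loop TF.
Closed-loop T = G/(1+GH).
Numerator: G_num * H_den = 10.
Denominator: G_den * H_den + G_num * H_num = (s + 2.7) + (30) = s + 32.7.
T(s) = (10)/(s + 32.7)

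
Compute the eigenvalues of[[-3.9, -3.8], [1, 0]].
Eigenvalues solve det(λI - A) = 0.
Characteristic polynomial: λ^2 + 3.9*λ + 3.8 = 0.
Factor: (λ + 2)(λ + 1.9) = 0.
Roots: -1.9, -2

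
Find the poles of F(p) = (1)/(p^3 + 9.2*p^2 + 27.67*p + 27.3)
Set denominator = 0: p^3 + 9.2*p^2 + 27.67*p + 27.3 = (p + 3.9)(p + 2.8)(p + 2.5) = 0 → Poles: -2.5, -2.8, -3.9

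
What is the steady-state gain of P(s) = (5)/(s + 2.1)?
DC gain = P(0) = num(0)/den(0) = 5/2.1 = 2.381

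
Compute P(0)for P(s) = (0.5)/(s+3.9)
DC gain = P(0) = num(0)/den(0) = 0.5/3.9 = 0.1282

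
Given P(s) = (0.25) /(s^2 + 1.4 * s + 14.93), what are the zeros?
Numerator is a nonzero constant (0.25) → Zeros: none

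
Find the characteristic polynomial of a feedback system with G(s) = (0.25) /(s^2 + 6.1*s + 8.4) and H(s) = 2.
Characteristic poly = G_den * H_den + G_num * H_num = (s^2 + 6.1*s + 8.4) + (0.5) = s^2 + 6.1*s + 8.9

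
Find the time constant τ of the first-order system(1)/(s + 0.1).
First-order system: τ = -1/pole. Pole = -0.1. τ = -1/(-0.1) = 10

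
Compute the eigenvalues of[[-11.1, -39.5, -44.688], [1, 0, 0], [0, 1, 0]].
Eigenvalues solve det(λI - A) = 0.
Characteristic polynomial: λ^3 + 11.1*λ^2 + 39.5*λ + 44.688 = 0.
Factor: (λ + 4.9)(λ + 2.4)(λ + 3.8) = 0.
Roots: -2.4, -3.8, -4.9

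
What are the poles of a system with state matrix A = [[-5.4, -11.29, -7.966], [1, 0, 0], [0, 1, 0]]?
Eigenvalues solve det(λI - A) = 0.
Characteristic polynomial: λ^3 + 5.4*λ^2 + 11.29*λ + 7.966 = 0.
Factor: (λ + 1.4)(λ^2 + 4*λ + 5.69) = 0.
Roots: -1.4, -2 + 1.3j, -2 - 1.3j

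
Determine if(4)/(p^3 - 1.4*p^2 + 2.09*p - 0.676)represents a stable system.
Denominator: p^3 - 1.4*p^2 + 2.09*p - 0.676 = (p - 0.4)(p^2 - p + 1.69). Poles: 0.4, 0.5 + 1.2j, 0.5 - 1.2j. All Re(p)<0: No (unstable)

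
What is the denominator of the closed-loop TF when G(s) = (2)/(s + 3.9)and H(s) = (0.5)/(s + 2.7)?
Characteristic poly = G_den * H_den + G_num * H_num = (s^2 + 6.6*s + 10.53) + (1) = s^2 + 6.6*s + 11.53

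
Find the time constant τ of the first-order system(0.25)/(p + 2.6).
First-order system: τ = -1/pole. Pole = -2.6. τ = -1/(-2.6) = 0.3846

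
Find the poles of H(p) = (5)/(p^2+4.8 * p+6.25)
Set denominator = 0: p^2 + 4.8*p + 6.25 = 0 → Poles: -2.4 + 0.7j, -2.4 - 0.7j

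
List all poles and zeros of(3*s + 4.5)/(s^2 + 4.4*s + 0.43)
Set denominator = 0: s^2 + 4.4*s + 0.43 = (s + 4.3)(s + 0.1) = 0 → Poles: -0.1, -4.3
Set numerator = 0: 3*s + 4.5 = 0 → Zeros: -1.5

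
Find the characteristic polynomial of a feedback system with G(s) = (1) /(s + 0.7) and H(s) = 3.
Characteristic poly = G_den * H_den + G_num * H_num = (s + 0.7) + (3) = s + 3.7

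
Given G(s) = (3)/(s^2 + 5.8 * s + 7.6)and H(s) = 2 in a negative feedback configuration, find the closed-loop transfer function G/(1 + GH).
Closed-loop T = G/(1+GH).
Numerator: G_num * H_den = 3.
Denominator: G_den * H_den + G_num * H_num = (s^2 + 5.8*s + 7.6) + (6) = s^2 + 5.8*s + 13.6.
T(s) = (3)/(s^2 + 5.8*s + 13.6)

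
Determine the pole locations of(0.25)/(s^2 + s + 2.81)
Set denominator = 0: s^2 + s + 2.81 = 0 → Poles: -0.5 + 1.6j, -0.5 - 1.6j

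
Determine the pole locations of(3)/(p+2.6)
Set denominator = 0: p + 2.6 = 0 → Poles: -2.6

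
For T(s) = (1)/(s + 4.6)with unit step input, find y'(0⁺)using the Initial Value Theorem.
IVT: y'(0⁺) = lim_{s→∞} s²·Y(s) = lim_{s→∞} s·T(s).
deg(num) = 0, deg(den) = 1, relative degree = 1, so s·T(s) → (leading num)/(leading den) = 1/1 = 1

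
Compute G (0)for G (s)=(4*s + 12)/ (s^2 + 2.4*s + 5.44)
DC gain = G(0) = num(0)/den(0) = 12/5.44 = 2.206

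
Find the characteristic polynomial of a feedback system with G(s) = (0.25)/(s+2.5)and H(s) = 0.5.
Characteristic poly = G_den * H_den + G_num * H_num = (s + 2.5) + (0.125) = s + 2.625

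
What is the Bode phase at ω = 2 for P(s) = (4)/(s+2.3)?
Substitute s = j*2: P(j2) = 0.990312 - 0.861141j.
∠P(j2) = atan2(Im, Re) = atan2(-0.861141, 0.990312) = -41.01°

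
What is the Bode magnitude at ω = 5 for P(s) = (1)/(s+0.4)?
Substitute s = j*5: P(j5) = 0.0158983 - 0.198728j.
|P(j5)| = sqrt(Re² + Im²) = 0.1994.
20*log₁₀(0.1994) = -14.01 dB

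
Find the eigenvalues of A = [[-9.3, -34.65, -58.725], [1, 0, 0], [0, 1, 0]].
Eigenvalues solve det(λI - A) = 0.
Characteristic polynomial: λ^3 + 9.3*λ^2 + 34.65*λ + 58.725 = 0.
Factor: (λ + 4.5)(λ^2 + 4.8*λ + 13.05) = 0.
Roots: -2.4 + 2.7j, -2.4 - 2.7j, -4.5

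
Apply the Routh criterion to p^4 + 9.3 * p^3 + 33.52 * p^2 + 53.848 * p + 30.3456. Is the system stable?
Routh array:
p^4: [1, 33.52, 30.3456]; p^3: [9.3, 53.848]; p^2: [27.7299, 30.3456]; p^1: [43.6707]; p^0: [30.3456]
First column: [1, 9.3, 27.7299, 43.6707, 30.3456]. Sign changes = 0.
Yes, stable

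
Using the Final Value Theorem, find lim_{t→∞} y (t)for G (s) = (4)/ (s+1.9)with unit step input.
FVT: lim_{t→∞} y(t) = lim_{s→0} s*Y(s) where Y(s) = G(s)/s.
= lim_{s→0} G(s) = G(0) = num(0)/den(0) = 4/1.9 = 2.105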